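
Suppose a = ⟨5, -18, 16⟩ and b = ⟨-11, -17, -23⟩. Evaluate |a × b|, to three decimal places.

i: (-18)·(-23) - 16·(-17) = 414 - (-272) = 686
j: 16·(-11) - 5·(-23) = -176 - (-115) = -61
k: 5·(-17) - (-18)·(-11) = -85 - 198 = -283
a × b = (686, -61, -283)
|a × b| = √(686² + (-61)² + (-283)²) = √554406 ≈ 744.5844

744.584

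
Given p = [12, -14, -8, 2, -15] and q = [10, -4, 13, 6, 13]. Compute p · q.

p · q = 12·10 + (-14)·(-4) + (-8)·13 + 2·6 + (-15)·13 = 120 + 56 - 104 + 12 - 195 = -111

-111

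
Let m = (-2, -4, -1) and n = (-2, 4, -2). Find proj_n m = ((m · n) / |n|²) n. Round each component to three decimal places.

m · n = (-2)·(-2) + (-4)·4 + (-1)·(-2) = 4 - 16 + 2 = -10
|n|² = 4 + 16 + 4 = 24
proj_n m = (-10/24) · (-2, 4, -2) ≈ (0.833, -1.667, 0.833)

(0.833, -1.667, 0.833)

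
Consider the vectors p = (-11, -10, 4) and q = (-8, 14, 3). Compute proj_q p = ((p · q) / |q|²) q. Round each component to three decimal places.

(1.190, -2.082, -0.446)

p · q = (-11)·(-8) + (-10)·14 + 4·3 = 88 - 140 + 12 = -40
|q|² = 64 + 196 + 9 = 269
proj_q p = (-40/269) · (-8, 14, 3) ≈ (1.190, -2.082, -0.446)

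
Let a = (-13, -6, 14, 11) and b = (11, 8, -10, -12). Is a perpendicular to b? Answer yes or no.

no

a · b = (-13)·11 + (-6)·8 + 14·(-10) + 11·(-12) = -143 - 48 - 140 - 132 = -463
Nonzero, so the vectors are not orthogonal.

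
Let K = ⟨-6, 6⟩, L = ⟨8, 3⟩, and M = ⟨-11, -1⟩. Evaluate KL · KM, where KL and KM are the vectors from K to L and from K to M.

KL = L − K = (14, -3)
KM = M − K = (-5, -7)
KL · KM = 14·(-5) + (-3)·(-7) = -70 + 21 = -49

-49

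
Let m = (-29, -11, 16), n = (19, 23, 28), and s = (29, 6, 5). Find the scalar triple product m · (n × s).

n × s:
i: 23·5 - 28·6 = 115 - 168 = -53
j: 28·29 - 19·5 = 812 - 95 = 717
k: 19·6 - 23·29 = 114 - 667 = -553
n × s = (-53, 717, -553)
m · (n × s) = (-29)·(-53) + (-11)·717 + 16·(-553) = 1537 - 7887 - 8848 = -15198

-15198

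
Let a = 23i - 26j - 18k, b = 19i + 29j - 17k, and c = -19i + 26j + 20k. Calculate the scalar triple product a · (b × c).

6178

b × c:
i: 29·20 - (-17)·26 = 580 - (-442) = 1022
j: (-17)·(-19) - 19·20 = 323 - 380 = -57
k: 19·26 - 29·(-19) = 494 - (-551) = 1045
b × c = (1022, -57, 1045)
a · (b × c) = 23·1022 + (-26)·(-57) + (-18)·1045 = 23506 + 1482 - 18810 = 6178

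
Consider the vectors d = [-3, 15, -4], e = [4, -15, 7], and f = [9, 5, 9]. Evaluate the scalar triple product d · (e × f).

e × f:
i: (-15)·9 - 7·5 = -135 - 35 = -170
j: 7·9 - 4·9 = 63 - 36 = 27
k: 4·5 - (-15)·9 = 20 - (-135) = 155
e × f = (-170, 27, 155)
d · (e × f) = (-3)·(-170) + 15·27 + (-4)·155 = 510 + 405 - 620 = 295

295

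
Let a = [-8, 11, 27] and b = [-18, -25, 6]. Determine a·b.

a · b = (-8)·(-18) + 11·(-25) + 27·6 = 144 - 275 + 162 = 31

31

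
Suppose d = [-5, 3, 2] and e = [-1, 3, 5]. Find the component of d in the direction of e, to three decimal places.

4.057

d · e = (-5)·(-1) + 3·3 + 2·5 = 5 + 9 + 10 = 24
|e| = √(1 + 9 + 25) = √35 ≈ 5.9161
comp_e d = 24 / √35 ≈ 4.057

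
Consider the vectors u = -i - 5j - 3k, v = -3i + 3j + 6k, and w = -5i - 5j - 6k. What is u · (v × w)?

v × w:
i: 3·(-6) - 6·(-5) = -18 - (-30) = 12
j: 6·(-5) - (-3)·(-6) = -30 - 18 = -48
k: (-3)·(-5) - 3·(-5) = 15 - (-15) = 30
v × w = (12, -48, 30)
u · (v × w) = (-1)·12 + (-5)·(-48) + (-3)·30 = -12 + 240 - 90 = 138

138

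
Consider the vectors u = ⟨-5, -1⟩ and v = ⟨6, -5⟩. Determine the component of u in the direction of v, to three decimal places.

u · v = (-5)·6 + (-1)·(-5) = -30 + 5 = -25
|v| = √(36 + 25) = √61 ≈ 7.8102
comp_v u = -25 / √61 ≈ -3.201

-3.201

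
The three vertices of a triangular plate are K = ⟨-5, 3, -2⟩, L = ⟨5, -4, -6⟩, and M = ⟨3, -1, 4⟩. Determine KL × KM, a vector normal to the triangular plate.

(-58, -92, 16)

KL = (10, -7, -4)
KM = (8, -4, 6)
i: (-7)·6 - (-4)·(-4) = -42 - 16 = -58
j: (-4)·8 - 10·6 = -32 - 60 = -92
k: 10·(-4) - (-7)·8 = -40 - (-56) = 16
KL × KM = (-58, -92, 16)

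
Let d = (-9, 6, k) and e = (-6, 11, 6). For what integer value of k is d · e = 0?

d · e = (-9)·(-6) + 6·11 + k·6 = 120 + 6k
Set equal to 0: 6k = -120, so k = -20.

-20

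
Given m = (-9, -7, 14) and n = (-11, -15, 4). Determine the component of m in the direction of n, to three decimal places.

13.665

m · n = (-9)·(-11) + (-7)·(-15) + 14·4 = 99 + 105 + 56 = 260
|n| = √(121 + 225 + 16) = √362 ≈ 19.0263
comp_n m = 260 / √362 ≈ 13.665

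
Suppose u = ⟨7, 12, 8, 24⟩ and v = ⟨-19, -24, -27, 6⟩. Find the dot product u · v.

-493

u · v = 7·(-19) + 12·(-24) + 8·(-27) + 24·6 = -133 - 288 - 216 + 144 = -493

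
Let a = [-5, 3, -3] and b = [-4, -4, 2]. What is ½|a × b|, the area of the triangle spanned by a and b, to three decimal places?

i: 3·2 - (-3)·(-4) = 6 - 12 = -6
j: (-3)·(-4) - (-5)·2 = 12 - (-10) = 22
k: (-5)·(-4) - 3·(-4) = 20 - (-12) = 32
a × b = (-6, 22, 32)
|a × b| = √((-6)² + 22² + 32²) = √1544 ≈ 39.2938
area = ½ · 39.2938 ≈ 19.647

19.647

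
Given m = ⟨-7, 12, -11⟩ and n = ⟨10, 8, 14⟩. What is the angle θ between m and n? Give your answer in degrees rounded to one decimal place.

112.4

m · n = (-7)·10 + 12·8 + (-11)·14 = -70 + 96 - 154 = -128
|m|² = 49 + 144 + 121 = 314,  |m| = √314 ≈ 17.720045
|n|² = 100 + 64 + 196 = 360,  |n| = √360 ≈ 18.973666
cos θ = -128 / (17.720045 · 18.973666) ≈ -0.38071
θ = arccos(-0.38071) ≈ 112.4°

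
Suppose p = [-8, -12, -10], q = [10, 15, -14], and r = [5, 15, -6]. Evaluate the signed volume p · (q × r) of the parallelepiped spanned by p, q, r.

q × r:
i: 15·(-6) - (-14)·15 = -90 - (-210) = 120
j: (-14)·5 - 10·(-6) = -70 - (-60) = -10
k: 10·15 - 15·5 = 150 - 75 = 75
q × r = (120, -10, 75)
p · (q × r) = (-8)·120 + (-12)·(-10) + (-10)·75 = -960 + 120 - 750 = -1590

-1590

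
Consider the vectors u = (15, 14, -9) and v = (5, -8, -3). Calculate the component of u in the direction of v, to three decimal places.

-1.010

u · v = 15·5 + 14·(-8) + (-9)·(-3) = 75 - 112 + 27 = -10
|v| = √(25 + 64 + 9) = √98 ≈ 9.8995
comp_v u = -10 / √98 ≈ -1.010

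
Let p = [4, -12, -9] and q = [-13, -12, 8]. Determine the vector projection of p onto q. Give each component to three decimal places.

(-0.690, -0.637, 0.424)

p · q = 4·(-13) + (-12)·(-12) + (-9)·8 = -52 + 144 - 72 = 20
|q|² = 169 + 144 + 64 = 377
proj_q p = (20/377) · (-13, -12, 8) ≈ (-0.690, -0.637, 0.424)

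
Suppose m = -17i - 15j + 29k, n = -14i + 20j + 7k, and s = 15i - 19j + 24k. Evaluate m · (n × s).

-18022

n × s:
i: 20·24 - 7·(-19) = 480 - (-133) = 613
j: 7·15 - (-14)·24 = 105 - (-336) = 441
k: (-14)·(-19) - 20·15 = 266 - 300 = -34
n × s = (613, 441, -34)
m · (n × s) = (-17)·613 + (-15)·441 + 29·(-34) = -10421 - 6615 - 986 = -18022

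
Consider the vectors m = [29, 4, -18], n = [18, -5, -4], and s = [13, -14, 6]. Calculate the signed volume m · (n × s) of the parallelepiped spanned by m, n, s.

n × s:
i: (-5)·6 - (-4)·(-14) = -30 - 56 = -86
j: (-4)·13 - 18·6 = -52 - 108 = -160
k: 18·(-14) - (-5)·13 = -252 - (-65) = -187
n × s = (-86, -160, -187)
m · (n × s) = 29·(-86) + 4·(-160) + (-18)·(-187) = -2494 - 640 + 3366 = 232

232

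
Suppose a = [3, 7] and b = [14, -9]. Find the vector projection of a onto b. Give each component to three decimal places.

(-1.061, 0.682)

a · b = 3·14 + 7·(-9) = 42 - 63 = -21
|b|² = 196 + 81 = 277
proj_b a = (-21/277) · (14, -9) ≈ (-1.061, 0.682)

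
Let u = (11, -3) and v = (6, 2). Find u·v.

60

u · v = 11·6 + (-3)·2 = 66 - 6 = 60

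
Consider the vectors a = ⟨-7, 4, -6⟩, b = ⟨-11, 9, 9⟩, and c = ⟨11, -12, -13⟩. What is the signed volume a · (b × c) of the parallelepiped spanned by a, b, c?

-311

b × c:
i: 9·(-13) - 9·(-12) = -117 - (-108) = -9
j: 9·11 - (-11)·(-13) = 99 - 143 = -44
k: (-11)·(-12) - 9·11 = 132 - 99 = 33
b × c = (-9, -44, 33)
a · (b × c) = (-7)·(-9) + 4·(-44) + (-6)·33 = 63 - 176 - 198 = -311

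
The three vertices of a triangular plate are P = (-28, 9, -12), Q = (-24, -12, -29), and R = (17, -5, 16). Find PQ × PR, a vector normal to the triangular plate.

(-826, -877, 889)

PQ = (4, -21, -17)
PR = (45, -14, 28)
i: (-21)·28 - (-17)·(-14) = -588 - 238 = -826
j: (-17)·45 - 4·28 = -765 - 112 = -877
k: 4·(-14) - (-21)·45 = -56 - (-945) = 889
PQ × PR = (-826, -877, 889)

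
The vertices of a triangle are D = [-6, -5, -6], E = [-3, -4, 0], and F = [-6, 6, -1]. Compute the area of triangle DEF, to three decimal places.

DE = (3, 1, 6),  DF = (0, 11, 5)
i: 1·5 - 6·11 = 5 - 66 = -61
j: 6·0 - 3·5 = 0 - 15 = -15
k: 3·11 - 1·0 = 33 - 0 = 33
DE × DF = (-61, -15, 33)
|DE × DF| = √5035 ≈ 70.9577
area = ½ · 70.9577 ≈ 35.479

35.479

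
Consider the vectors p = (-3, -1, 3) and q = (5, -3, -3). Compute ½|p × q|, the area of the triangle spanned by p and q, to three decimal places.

i: (-1)·(-3) - 3·(-3) = 3 - (-9) = 12
j: 3·5 - (-3)·(-3) = 15 - 9 = 6
k: (-3)·(-3) - (-1)·5 = 9 - (-5) = 14
p × q = (12, 6, 14)
|p × q| = √(12² + 6² + 14²) = √376 ≈ 19.3907
area = ½ · 19.3907 ≈ 9.695

9.695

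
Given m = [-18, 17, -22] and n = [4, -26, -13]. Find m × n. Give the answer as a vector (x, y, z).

(-793, -322, 400)

i: 17·(-13) - (-22)·(-26) = -221 - 572 = -793
j: (-22)·4 - (-18)·(-13) = -88 - 234 = -322
k: (-18)·(-26) - 17·4 = 468 - 68 = 400
m × n = (-793, -322, 400)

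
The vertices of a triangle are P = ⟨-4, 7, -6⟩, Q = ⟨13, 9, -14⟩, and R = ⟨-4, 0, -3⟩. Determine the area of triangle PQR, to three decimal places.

69.394

PQ = (17, 2, -8),  PR = (0, -7, 3)
i: 2·3 - (-8)·(-7) = 6 - 56 = -50
j: (-8)·0 - 17·3 = 0 - 51 = -51
k: 17·(-7) - 2·0 = -119 - 0 = -119
PQ × PR = (-50, -51, -119)
|PQ × PR| = √19262 ≈ 138.7876
area = ½ · 138.7876 ≈ 69.394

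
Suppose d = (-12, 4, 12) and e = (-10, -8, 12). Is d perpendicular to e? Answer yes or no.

no

d · e = (-12)·(-10) + 4·(-8) + 12·12 = 120 - 32 + 144 = 232
Nonzero, so the vectors are not orthogonal.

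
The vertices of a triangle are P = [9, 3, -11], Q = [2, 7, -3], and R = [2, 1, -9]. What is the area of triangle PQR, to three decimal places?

PQ = (-7, 4, 8),  PR = (-7, -2, 2)
i: 4·2 - 8·(-2) = 8 - (-16) = 24
j: 8·(-7) - (-7)·2 = -56 - (-14) = -42
k: (-7)·(-2) - 4·(-7) = 14 - (-28) = 42
PQ × PR = (24, -42, 42)
|PQ × PR| = √4104 ≈ 64.0625
area = ½ · 64.0625 ≈ 32.031

32.031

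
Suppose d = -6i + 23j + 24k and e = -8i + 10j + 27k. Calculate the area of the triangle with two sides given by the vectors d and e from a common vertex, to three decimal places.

200.896

i: 23·27 - 24·10 = 621 - 240 = 381
j: 24·(-8) - (-6)·27 = -192 - (-162) = -30
k: (-6)·10 - 23·(-8) = -60 - (-184) = 124
d × e = (381, -30, 124)
|d × e| = √(381² + (-30)² + 124²) = √161437 ≈ 401.7922
area = ½ · 401.7922 ≈ 200.896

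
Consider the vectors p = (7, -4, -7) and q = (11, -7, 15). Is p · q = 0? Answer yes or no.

p · q = 7·11 + (-4)·(-7) + (-7)·15 = 77 + 28 - 105 = 0
Zero, so the vectors are orthogonal.

yes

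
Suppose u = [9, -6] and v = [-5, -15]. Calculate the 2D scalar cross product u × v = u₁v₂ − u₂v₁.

-165

9·(-15) - (-6)·(-5) = -135 - 30 = -165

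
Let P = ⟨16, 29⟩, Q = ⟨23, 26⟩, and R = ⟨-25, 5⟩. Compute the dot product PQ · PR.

PQ = Q − P = (7, -3)
PR = R − P = (-41, -24)
PQ · PR = 7·(-41) + (-3)·(-24) = -287 + 72 = -215

-215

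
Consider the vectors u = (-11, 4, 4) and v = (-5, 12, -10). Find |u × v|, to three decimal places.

192.842

i: 4·(-10) - 4·12 = -40 - 48 = -88
j: 4·(-5) - (-11)·(-10) = -20 - 110 = -130
k: (-11)·12 - 4·(-5) = -132 - (-20) = -112
u × v = (-88, -130, -112)
|u × v| = √((-88)² + (-130)² + (-112)²) = √37188 ≈ 192.8419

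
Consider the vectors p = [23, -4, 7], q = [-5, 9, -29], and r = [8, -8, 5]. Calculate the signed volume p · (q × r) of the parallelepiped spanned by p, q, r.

-3697

q × r:
i: 9·5 - (-29)·(-8) = 45 - 232 = -187
j: (-29)·8 - (-5)·5 = -232 - (-25) = -207
k: (-5)·(-8) - 9·8 = 40 - 72 = -32
q × r = (-187, -207, -32)
p · (q × r) = 23·(-187) + (-4)·(-207) + 7·(-32) = -4301 + 828 - 224 = -3697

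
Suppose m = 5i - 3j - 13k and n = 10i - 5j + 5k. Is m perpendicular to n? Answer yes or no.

yes

m · n = 5·10 + (-3)·(-5) + (-13)·5 = 50 + 15 - 65 = 0
Zero, so the vectors are orthogonal.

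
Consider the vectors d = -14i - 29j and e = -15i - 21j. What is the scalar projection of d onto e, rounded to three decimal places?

31.736

d · e = (-14)·(-15) + (-29)·(-21) = 210 + 609 = 819
|e| = √(225 + 441) = √666 ≈ 25.8070
comp_e d = 819 / √666 ≈ 31.736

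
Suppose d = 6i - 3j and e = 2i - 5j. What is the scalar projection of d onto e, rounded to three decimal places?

d · e = 6·2 + (-3)·(-5) = 12 + 15 = 27
|e| = √(4 + 25) = √29 ≈ 5.3852
comp_e d = 27 / √29 ≈ 5.014

5.014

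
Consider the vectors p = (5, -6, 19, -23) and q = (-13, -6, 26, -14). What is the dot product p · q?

p · q = 5·(-13) + (-6)·(-6) + 19·26 + (-23)·(-14) = -65 + 36 + 494 + 322 = 787

787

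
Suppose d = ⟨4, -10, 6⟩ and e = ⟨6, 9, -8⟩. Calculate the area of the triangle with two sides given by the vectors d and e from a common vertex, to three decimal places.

i: (-10)·(-8) - 6·9 = 80 - 54 = 26
j: 6·6 - 4·(-8) = 36 - (-32) = 68
k: 4·9 - (-10)·6 = 36 - (-60) = 96
d × e = (26, 68, 96)
|d × e| = √(26² + 68² + 96²) = √14516 ≈ 120.4824
area = ½ · 120.4824 ≈ 60.241

60.241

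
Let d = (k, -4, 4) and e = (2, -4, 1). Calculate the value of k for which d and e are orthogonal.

d · e = k·2 + (-4)·(-4) + 4·1 = 20 + 2k
Set equal to 0: 2k = -20, so k = -10.

-10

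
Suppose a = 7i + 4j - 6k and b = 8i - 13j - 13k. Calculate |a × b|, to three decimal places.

i: 4·(-13) - (-6)·(-13) = -52 - 78 = -130
j: (-6)·8 - 7·(-13) = -48 - (-91) = 43
k: 7·(-13) - 4·8 = -91 - 32 = -123
a × b = (-130, 43, -123)
|a × b| = √((-130)² + 43² + (-123)²) = √33878 ≈ 184.0598

184.060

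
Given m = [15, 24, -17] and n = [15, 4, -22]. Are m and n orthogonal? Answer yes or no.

m · n = 15·15 + 24·4 + (-17)·(-22) = 225 + 96 + 374 = 695
Nonzero, so the vectors are not orthogonal.

no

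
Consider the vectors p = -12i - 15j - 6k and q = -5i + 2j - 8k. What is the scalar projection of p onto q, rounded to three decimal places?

8.088

p · q = (-12)·(-5) + (-15)·2 + (-6)·(-8) = 60 - 30 + 48 = 78
|q| = √(25 + 4 + 64) = √93 ≈ 9.6437
comp_q p = 78 / √93 ≈ 8.088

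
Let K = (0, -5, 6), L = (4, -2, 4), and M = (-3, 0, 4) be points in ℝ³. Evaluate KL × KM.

(4, 14, 29)

KL = (4, 3, -2)
KM = (-3, 5, -2)
i: 3·(-2) - (-2)·5 = -6 - (-10) = 4
j: (-2)·(-3) - 4·(-2) = 6 - (-8) = 14
k: 4·5 - 3·(-3) = 20 - (-9) = 29
KL × KM = (4, 14, 29)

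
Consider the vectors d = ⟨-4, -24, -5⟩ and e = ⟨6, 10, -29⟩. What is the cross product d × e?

i: (-24)·(-29) - (-5)·10 = 696 - (-50) = 746
j: (-5)·6 - (-4)·(-29) = -30 - 116 = -146
k: (-4)·10 - (-24)·6 = -40 - (-144) = 104
d × e = (746, -146, 104)

(746, -146, 104)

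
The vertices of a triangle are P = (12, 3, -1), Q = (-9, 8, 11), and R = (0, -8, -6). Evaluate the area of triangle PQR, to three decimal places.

198.828

PQ = (-21, 5, 12),  PR = (-12, -11, -5)
i: 5·(-5) - 12·(-11) = -25 - (-132) = 107
j: 12·(-12) - (-21)·(-5) = -144 - 105 = -249
k: (-21)·(-11) - 5·(-12) = 231 - (-60) = 291
PQ × PR = (107, -249, 291)
|PQ × PR| = √158131 ≈ 397.6569
area = ½ · 397.6569 ≈ 198.828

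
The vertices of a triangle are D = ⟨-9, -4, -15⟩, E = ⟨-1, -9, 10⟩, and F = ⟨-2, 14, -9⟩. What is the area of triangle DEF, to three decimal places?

DE = (8, -5, 25),  DF = (7, 18, 6)
i: (-5)·6 - 25·18 = -30 - 450 = -480
j: 25·7 - 8·6 = 175 - 48 = 127
k: 8·18 - (-5)·7 = 144 - (-35) = 179
DE × DF = (-480, 127, 179)
|DE × DF| = √278570 ≈ 527.7973
area = ½ · 527.7973 ≈ 263.899

263.899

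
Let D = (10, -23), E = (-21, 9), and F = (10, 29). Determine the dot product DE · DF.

DE = E − D = (-31, 32)
DF = F − D = (0, 52)
DE · DF = (-31)·0 + 32·52 = 0 + 1664 = 1664

1664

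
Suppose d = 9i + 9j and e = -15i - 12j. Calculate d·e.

d · e = 9·(-15) + 9·(-12) = -135 - 108 = -243

-243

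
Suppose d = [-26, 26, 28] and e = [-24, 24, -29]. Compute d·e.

d · e = (-26)·(-24) + 26·24 + 28·(-29) = 624 + 624 - 812 = 436

436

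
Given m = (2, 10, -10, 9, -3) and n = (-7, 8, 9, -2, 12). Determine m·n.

m · n = 2·(-7) + 10·8 + (-10)·9 + 9·(-2) + (-3)·12 = -14 + 80 - 90 - 18 - 36 = -78

-78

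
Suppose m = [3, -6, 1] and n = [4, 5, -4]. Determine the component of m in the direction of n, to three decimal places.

m · n = 3·4 + (-6)·5 + 1·(-4) = 12 - 30 - 4 = -22
|n| = √(16 + 25 + 16) = √57 ≈ 7.5498
comp_n m = -22 / √57 ≈ -2.914

-2.914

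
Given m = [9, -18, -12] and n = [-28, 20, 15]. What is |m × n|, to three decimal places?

i: (-18)·15 - (-12)·20 = -270 - (-240) = -30
j: (-12)·(-28) - 9·15 = 336 - 135 = 201
k: 9·20 - (-18)·(-28) = 180 - 504 = -324
m × n = (-30, 201, -324)
|m × n| = √((-30)² + 201² + (-324)²) = √146277 ≈ 382.4618

382.462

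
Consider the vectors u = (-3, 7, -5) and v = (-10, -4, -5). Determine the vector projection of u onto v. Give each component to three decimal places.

(-1.915, -0.766, -0.957)

u · v = (-3)·(-10) + 7·(-4) + (-5)·(-5) = 30 - 28 + 25 = 27
|v|² = 100 + 16 + 25 = 141
proj_v u = (27/141) · (-10, -4, -5) ≈ (-1.915, -0.766, -0.957)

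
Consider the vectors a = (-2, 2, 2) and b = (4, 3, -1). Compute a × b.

(-8, 6, -14)

i: 2·(-1) - 2·3 = -2 - 6 = -8
j: 2·4 - (-2)·(-1) = 8 - 2 = 6
k: (-2)·3 - 2·4 = -6 - 8 = -14
a × b = (-8, 6, -14)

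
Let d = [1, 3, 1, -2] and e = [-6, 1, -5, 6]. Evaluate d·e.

d · e = 1·(-6) + 3·1 + 1·(-5) + (-2)·6 = -6 + 3 - 5 - 12 = -20

-20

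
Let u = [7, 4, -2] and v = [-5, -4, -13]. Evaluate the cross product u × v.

(-60, 101, -8)

i: 4·(-13) - (-2)·(-4) = -52 - 8 = -60
j: (-2)·(-5) - 7·(-13) = 10 - (-91) = 101
k: 7·(-4) - 4·(-5) = -28 - (-20) = -8
u × v = (-60, 101, -8)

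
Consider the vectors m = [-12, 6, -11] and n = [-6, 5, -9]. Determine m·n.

201

m · n = (-12)·(-6) + 6·5 + (-11)·(-9) = 72 + 30 + 99 = 201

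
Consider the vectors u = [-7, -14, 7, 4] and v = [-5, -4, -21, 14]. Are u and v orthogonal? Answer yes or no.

yes

u · v = (-7)·(-5) + (-14)·(-4) + 7·(-21) + 4·14 = 35 + 56 - 147 + 56 = 0
Zero, so the vectors are orthogonal.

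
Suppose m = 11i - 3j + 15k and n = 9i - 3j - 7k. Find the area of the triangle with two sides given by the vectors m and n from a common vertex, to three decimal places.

111.059

i: (-3)·(-7) - 15·(-3) = 21 - (-45) = 66
j: 15·9 - 11·(-7) = 135 - (-77) = 212
k: 11·(-3) - (-3)·9 = -33 - (-27) = -6
m × n = (66, 212, -6)
|m × n| = √(66² + 212² + (-6)²) = √49336 ≈ 222.1171
area = ½ · 222.1171 ≈ 111.059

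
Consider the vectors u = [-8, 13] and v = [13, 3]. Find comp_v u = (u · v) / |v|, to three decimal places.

u · v = (-8)·13 + 13·3 = -104 + 39 = -65
|v| = √(169 + 9) = √178 ≈ 13.3417
comp_v u = -65 / √178 ≈ -4.872

-4.872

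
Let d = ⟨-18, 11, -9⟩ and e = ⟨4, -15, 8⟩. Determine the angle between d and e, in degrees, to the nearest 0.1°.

d · e = (-18)·4 + 11·(-15) + (-9)·8 = -72 - 165 - 72 = -309
|d|² = 324 + 121 + 81 = 526,  |d| = √526 ≈ 22.934690
|e|² = 16 + 225 + 64 = 305,  |e| = √305 ≈ 17.464249
cos θ = -309 / (22.934690 · 17.464249) ≈ -0.77146
θ = arccos(-0.77146) ≈ 140.5°

140.5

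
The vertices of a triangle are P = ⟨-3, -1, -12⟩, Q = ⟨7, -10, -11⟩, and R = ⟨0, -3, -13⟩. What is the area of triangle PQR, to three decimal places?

9.206

PQ = (10, -9, 1),  PR = (3, -2, -1)
i: (-9)·(-1) - 1·(-2) = 9 - (-2) = 11
j: 1·3 - 10·(-1) = 3 - (-10) = 13
k: 10·(-2) - (-9)·3 = -20 - (-27) = 7
PQ × PR = (11, 13, 7)
|PQ × PR| = √339 ≈ 18.4120
area = ½ · 18.4120 ≈ 9.206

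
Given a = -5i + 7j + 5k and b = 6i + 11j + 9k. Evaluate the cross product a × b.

(8, 75, -97)

i: 7·9 - 5·11 = 63 - 55 = 8
j: 5·6 - (-5)·9 = 30 - (-45) = 75
k: (-5)·11 - 7·6 = -55 - 42 = -97
a × b = (8, 75, -97)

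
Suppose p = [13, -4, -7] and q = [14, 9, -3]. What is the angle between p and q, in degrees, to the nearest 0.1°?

49.8

p · q = 13·14 + (-4)·9 + (-7)·(-3) = 182 - 36 + 21 = 167
|p|² = 169 + 16 + 49 = 234,  |p| = √234 ≈ 15.297059
|q|² = 196 + 81 + 9 = 286,  |q| = √286 ≈ 16.911535
cos θ = 167 / (15.297059 · 16.911535) ≈ 0.64554
θ = arccos(0.64554) ≈ 49.8°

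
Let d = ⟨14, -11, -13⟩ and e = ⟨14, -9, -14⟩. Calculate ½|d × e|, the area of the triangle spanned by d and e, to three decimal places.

24.233

i: (-11)·(-14) - (-13)·(-9) = 154 - 117 = 37
j: (-13)·14 - 14·(-14) = -182 - (-196) = 14
k: 14·(-9) - (-11)·14 = -126 - (-154) = 28
d × e = (37, 14, 28)
|d × e| = √(37² + 14² + 28²) = √2349 ≈ 48.4665
area = ½ · 48.4665 ≈ 24.233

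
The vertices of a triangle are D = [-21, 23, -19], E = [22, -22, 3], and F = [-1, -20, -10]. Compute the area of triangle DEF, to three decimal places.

546.830

DE = (43, -45, 22),  DF = (20, -43, 9)
i: (-45)·9 - 22·(-43) = -405 - (-946) = 541
j: 22·20 - 43·9 = 440 - 387 = 53
k: 43·(-43) - (-45)·20 = -1849 - (-900) = -949
DE × DF = (541, 53, -949)
|DE × DF| = √1196091 ≈ 1093.6595
area = ½ · 1093.6595 ≈ 546.830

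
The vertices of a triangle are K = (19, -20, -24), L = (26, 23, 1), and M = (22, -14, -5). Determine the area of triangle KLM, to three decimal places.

337.573

KL = (7, 43, 25),  KM = (3, 6, 19)
i: 43·19 - 25·6 = 817 - 150 = 667
j: 25·3 - 7·19 = 75 - 133 = -58
k: 7·6 - 43·3 = 42 - 129 = -87
KL × KM = (667, -58, -87)
|KL × KM| = √455822 ≈ 675.1459
area = ½ · 675.1459 ≈ 337.573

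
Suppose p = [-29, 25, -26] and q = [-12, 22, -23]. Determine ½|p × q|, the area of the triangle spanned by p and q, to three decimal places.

245.091

i: 25·(-23) - (-26)·22 = -575 - (-572) = -3
j: (-26)·(-12) - (-29)·(-23) = 312 - 667 = -355
k: (-29)·22 - 25·(-12) = -638 - (-300) = -338
p × q = (-3, -355, -338)
|p × q| = √((-3)² + (-355)² + (-338)²) = √240278 ≈ 490.1816
area = ½ · 490.1816 ≈ 245.091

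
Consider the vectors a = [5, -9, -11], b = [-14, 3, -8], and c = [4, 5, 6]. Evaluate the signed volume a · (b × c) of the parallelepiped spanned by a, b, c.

724

b × c:
i: 3·6 - (-8)·5 = 18 - (-40) = 58
j: (-8)·4 - (-14)·6 = -32 - (-84) = 52
k: (-14)·5 - 3·4 = -70 - 12 = -82
b × c = (58, 52, -82)
a · (b × c) = 5·58 + (-9)·52 + (-11)·(-82) = 290 - 468 + 902 = 724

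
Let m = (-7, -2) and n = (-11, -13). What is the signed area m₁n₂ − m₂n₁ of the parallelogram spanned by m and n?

(-7)·(-13) - (-2)·(-11) = 91 - 22 = 69

69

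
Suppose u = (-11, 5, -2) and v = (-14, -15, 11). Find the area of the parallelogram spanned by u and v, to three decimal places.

i: 5·11 - (-2)·(-15) = 55 - 30 = 25
j: (-2)·(-14) - (-11)·11 = 28 - (-121) = 149
k: (-11)·(-15) - 5·(-14) = 165 - (-70) = 235
u × v = (25, 149, 235)
|u × v| = √(25² + 149² + 235²) = √78051 ≈ 279.3761

279.376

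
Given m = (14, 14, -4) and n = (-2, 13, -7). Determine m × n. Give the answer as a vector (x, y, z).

(-46, 106, 210)

i: 14·(-7) - (-4)·13 = -98 - (-52) = -46
j: (-4)·(-2) - 14·(-7) = 8 - (-98) = 106
k: 14·13 - 14·(-2) = 182 - (-28) = 210
m × n = (-46, 106, 210)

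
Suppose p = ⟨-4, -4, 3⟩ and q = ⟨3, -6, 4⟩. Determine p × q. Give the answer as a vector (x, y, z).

i: (-4)·4 - 3·(-6) = -16 - (-18) = 2
j: 3·3 - (-4)·4 = 9 - (-16) = 25
k: (-4)·(-6) - (-4)·3 = 24 - (-12) = 36
p × q = (2, 25, 36)

(2, 25, 36)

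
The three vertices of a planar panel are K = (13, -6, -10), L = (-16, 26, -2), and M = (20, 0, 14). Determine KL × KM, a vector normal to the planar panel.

KL = (-29, 32, 8)
KM = (7, 6, 24)
i: 32·24 - 8·6 = 768 - 48 = 720
j: 8·7 - (-29)·24 = 56 - (-696) = 752
k: (-29)·6 - 32·7 = -174 - 224 = -398
KL × KM = (720, 752, -398)

(720, 752, -398)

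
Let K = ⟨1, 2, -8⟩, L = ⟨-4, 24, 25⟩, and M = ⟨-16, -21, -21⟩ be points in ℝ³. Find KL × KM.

KL = (-5, 22, 33)
KM = (-17, -23, -13)
i: 22·(-13) - 33·(-23) = -286 - (-759) = 473
j: 33·(-17) - (-5)·(-13) = -561 - 65 = -626
k: (-5)·(-23) - 22·(-17) = 115 - (-374) = 489
KL × KM = (473, -626, 489)

(473, -626, 489)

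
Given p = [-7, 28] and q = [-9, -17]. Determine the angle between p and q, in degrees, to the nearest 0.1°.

138.1

p · q = (-7)·(-9) + 28·(-17) = 63 - 476 = -413
|p|² = 49 + 784 = 833,  |p| = √833 ≈ 28.861739
|q|² = 81 + 289 = 370,  |q| = √370 ≈ 19.235384
cos θ = -413 / (28.861739 · 19.235384) ≈ -0.74392
θ = arccos(-0.74392) ≈ 138.1°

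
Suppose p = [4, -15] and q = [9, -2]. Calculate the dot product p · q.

p · q = 4·9 + (-15)·(-2) = 36 + 30 = 66

66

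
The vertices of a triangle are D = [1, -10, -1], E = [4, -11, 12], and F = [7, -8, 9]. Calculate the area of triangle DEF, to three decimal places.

30.594

DE = (3, -1, 13),  DF = (6, 2, 10)
i: (-1)·10 - 13·2 = -10 - 26 = -36
j: 13·6 - 3·10 = 78 - 30 = 48
k: 3·2 - (-1)·6 = 6 - (-6) = 12
DE × DF = (-36, 48, 12)
|DE × DF| = √3744 ≈ 61.1882
area = ½ · 61.1882 ≈ 30.594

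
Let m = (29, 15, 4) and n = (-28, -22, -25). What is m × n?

i: 15·(-25) - 4·(-22) = -375 - (-88) = -287
j: 4·(-28) - 29·(-25) = -112 - (-725) = 613
k: 29·(-22) - 15·(-28) = -638 - (-420) = -218
m × n = (-287, 613, -218)

(-287, 613, -218)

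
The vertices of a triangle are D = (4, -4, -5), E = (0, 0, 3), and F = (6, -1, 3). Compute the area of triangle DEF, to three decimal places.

26.306

DE = (-4, 4, 8),  DF = (2, 3, 8)
i: 4·8 - 8·3 = 32 - 24 = 8
j: 8·2 - (-4)·8 = 16 - (-32) = 48
k: (-4)·3 - 4·2 = -12 - 8 = -20
DE × DF = (8, 48, -20)
|DE × DF| = √2768 ≈ 52.6118
area = ½ · 52.6118 ≈ 26.306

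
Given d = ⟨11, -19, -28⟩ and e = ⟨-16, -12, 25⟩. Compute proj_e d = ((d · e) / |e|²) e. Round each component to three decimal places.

d · e = 11·(-16) + (-19)·(-12) + (-28)·25 = -176 + 228 - 700 = -648
|e|² = 256 + 144 + 625 = 1025
proj_e d = (-648/1025) · (-16, -12, 25) ≈ (10.115, 7.586, -15.805)

(10.115, 7.586, -15.805)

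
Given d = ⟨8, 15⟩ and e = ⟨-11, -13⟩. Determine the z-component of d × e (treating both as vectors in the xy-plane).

8·(-13) - 15·(-11) = -104 - (-165) = 61

61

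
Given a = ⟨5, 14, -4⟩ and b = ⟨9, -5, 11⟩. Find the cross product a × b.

i: 14·11 - (-4)·(-5) = 154 - 20 = 134
j: (-4)·9 - 5·11 = -36 - 55 = -91
k: 5·(-5) - 14·9 = -25 - 126 = -151
a × b = (134, -91, -151)

(134, -91, -151)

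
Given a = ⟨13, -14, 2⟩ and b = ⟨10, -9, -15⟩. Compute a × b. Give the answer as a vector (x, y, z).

i: (-14)·(-15) - 2·(-9) = 210 - (-18) = 228
j: 2·10 - 13·(-15) = 20 - (-195) = 215
k: 13·(-9) - (-14)·10 = -117 - (-140) = 23
a × b = (228, 215, 23)

(228, 215, 23)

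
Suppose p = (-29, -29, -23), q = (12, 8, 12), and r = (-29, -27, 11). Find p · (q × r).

4088

q × r:
i: 8·11 - 12·(-27) = 88 - (-324) = 412
j: 12·(-29) - 12·11 = -348 - 132 = -480
k: 12·(-27) - 8·(-29) = -324 - (-232) = -92
q × r = (412, -480, -92)
p · (q × r) = (-29)·412 + (-29)·(-480) + (-23)·(-92) = -11948 + 13920 + 2116 = 4088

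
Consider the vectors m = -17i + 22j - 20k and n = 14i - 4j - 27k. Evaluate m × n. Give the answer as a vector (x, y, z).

(-674, -739, -240)

i: 22·(-27) - (-20)·(-4) = -594 - 80 = -674
j: (-20)·14 - (-17)·(-27) = -280 - 459 = -739
k: (-17)·(-4) - 22·14 = 68 - 308 = -240
m × n = (-674, -739, -240)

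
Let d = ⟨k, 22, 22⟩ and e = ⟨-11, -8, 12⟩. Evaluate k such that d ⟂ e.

d · e = k·(-11) + 22·(-8) + 22·12 = 88 - 11k
Set equal to 0: -11k = -88, so k = 8.

8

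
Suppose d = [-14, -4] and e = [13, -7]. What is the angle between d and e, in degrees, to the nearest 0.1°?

d · e = (-14)·13 + (-4)·(-7) = -182 + 28 = -154
|d|² = 196 + 16 = 212,  |d| = √212 ≈ 14.560220
|e|² = 169 + 49 = 218,  |e| = √218 ≈ 14.764823
cos θ = -154 / (14.560220 · 14.764823) ≈ -0.71635
θ = arccos(-0.71635) ≈ 135.8°

135.8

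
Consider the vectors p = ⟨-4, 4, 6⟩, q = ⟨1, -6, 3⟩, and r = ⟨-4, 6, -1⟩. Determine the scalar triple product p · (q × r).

q × r:
i: (-6)·(-1) - 3·6 = 6 - 18 = -12
j: 3·(-4) - 1·(-1) = -12 - (-1) = -11
k: 1·6 - (-6)·(-4) = 6 - 24 = -18
q × r = (-12, -11, -18)
p · (q × r) = (-4)·(-12) + 4·(-11) + 6·(-18) = 48 - 44 - 108 = -104

-104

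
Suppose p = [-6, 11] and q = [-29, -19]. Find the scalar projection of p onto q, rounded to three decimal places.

-1.010

p · q = (-6)·(-29) + 11·(-19) = 174 - 209 = -35
|q| = √(841 + 361) = √1202 ≈ 34.6699
comp_q p = -35 / √1202 ≈ -1.010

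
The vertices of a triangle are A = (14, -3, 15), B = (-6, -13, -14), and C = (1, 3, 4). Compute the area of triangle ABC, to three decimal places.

204.820

AB = (-20, -10, -29),  AC = (-13, 6, -11)
i: (-10)·(-11) - (-29)·6 = 110 - (-174) = 284
j: (-29)·(-13) - (-20)·(-11) = 377 - 220 = 157
k: (-20)·6 - (-10)·(-13) = -120 - 130 = -250
AB × AC = (284, 157, -250)
|AB × AC| = √167805 ≈ 409.6401
area = ½ · 409.6401 ≈ 204.820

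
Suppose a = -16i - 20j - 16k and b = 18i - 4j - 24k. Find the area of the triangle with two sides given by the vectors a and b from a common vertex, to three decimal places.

448.446

i: (-20)·(-24) - (-16)·(-4) = 480 - 64 = 416
j: (-16)·18 - (-16)·(-24) = -288 - 384 = -672
k: (-16)·(-4) - (-20)·18 = 64 - (-360) = 424
a × b = (416, -672, 424)
|a × b| = √(416² + (-672)² + 424²) = √804416 ≈ 896.8924
area = ½ · 896.8924 ≈ 448.446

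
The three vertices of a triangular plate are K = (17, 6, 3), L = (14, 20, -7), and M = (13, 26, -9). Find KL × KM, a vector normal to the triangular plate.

(32, 4, -4)

KL = (-3, 14, -10)
KM = (-4, 20, -12)
i: 14·(-12) - (-10)·20 = -168 - (-200) = 32
j: (-10)·(-4) - (-3)·(-12) = 40 - 36 = 4
k: (-3)·20 - 14·(-4) = -60 - (-56) = -4
KL × KM = (32, 4, -4)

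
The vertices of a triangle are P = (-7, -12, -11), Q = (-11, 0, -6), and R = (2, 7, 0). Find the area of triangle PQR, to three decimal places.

103.858

PQ = (-4, 12, 5),  PR = (9, 19, 11)
i: 12·11 - 5·19 = 132 - 95 = 37
j: 5·9 - (-4)·11 = 45 - (-44) = 89
k: (-4)·19 - 12·9 = -76 - 108 = -184
PQ × PR = (37, 89, -184)
|PQ × PR| = √43146 ≈ 207.7162
area = ½ · 207.7162 ≈ 103.858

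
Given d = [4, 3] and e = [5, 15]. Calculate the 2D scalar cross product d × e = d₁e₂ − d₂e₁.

45

4·15 - 3·5 = 60 - 15 = 45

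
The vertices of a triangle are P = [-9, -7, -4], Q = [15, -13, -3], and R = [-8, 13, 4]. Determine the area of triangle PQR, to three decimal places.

PQ = (24, -6, 1),  PR = (1, 20, 8)
i: (-6)·8 - 1·20 = -48 - 20 = -68
j: 1·1 - 24·8 = 1 - 192 = -191
k: 24·20 - (-6)·1 = 480 - (-6) = 486
PQ × PR = (-68, -191, 486)
|PQ × PR| = √277301 ≈ 526.5938
area = ½ · 526.5938 ≈ 263.297

263.297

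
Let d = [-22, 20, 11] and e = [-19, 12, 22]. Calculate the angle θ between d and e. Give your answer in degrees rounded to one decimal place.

25.5

d · e = (-22)·(-19) + 20·12 + 11·22 = 418 + 240 + 242 = 900
|d|² = 484 + 400 + 121 = 1005,  |d| = √1005 ≈ 31.701735
|e|² = 361 + 144 + 484 = 989,  |e| = √989 ≈ 31.448370
cos θ = 900 / (31.701735 · 31.448370) ≈ 0.90274
θ = arccos(0.90274) ≈ 25.5°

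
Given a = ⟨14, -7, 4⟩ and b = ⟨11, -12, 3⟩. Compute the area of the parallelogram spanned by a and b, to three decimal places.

i: (-7)·3 - 4·(-12) = -21 - (-48) = 27
j: 4·11 - 14·3 = 44 - 42 = 2
k: 14·(-12) - (-7)·11 = -168 - (-77) = -91
a × b = (27, 2, -91)
|a × b| = √(27² + 2² + (-91)²) = √9014 ≈ 94.9421

94.942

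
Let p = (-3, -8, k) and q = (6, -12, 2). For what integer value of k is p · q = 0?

-39

p · q = (-3)·6 + (-8)·(-12) + k·2 = 78 + 2k
Set equal to 0: 2k = -78, so k = -39.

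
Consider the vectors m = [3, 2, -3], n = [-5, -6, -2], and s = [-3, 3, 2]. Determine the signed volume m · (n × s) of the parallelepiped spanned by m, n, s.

113

n × s:
i: (-6)·2 - (-2)·3 = -12 - (-6) = -6
j: (-2)·(-3) - (-5)·2 = 6 - (-10) = 16
k: (-5)·3 - (-6)·(-3) = -15 - 18 = -33
n × s = (-6, 16, -33)
m · (n × s) = 3·(-6) + 2·16 + (-3)·(-33) = -18 + 32 + 99 = 113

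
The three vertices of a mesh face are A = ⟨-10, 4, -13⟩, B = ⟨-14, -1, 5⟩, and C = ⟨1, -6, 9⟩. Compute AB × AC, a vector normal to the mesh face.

AB = (-4, -5, 18)
AC = (11, -10, 22)
i: (-5)·22 - 18·(-10) = -110 - (-180) = 70
j: 18·11 - (-4)·22 = 198 - (-88) = 286
k: (-4)·(-10) - (-5)·11 = 40 - (-55) = 95
AB × AC = (70, 286, 95)

(70, 286, 95)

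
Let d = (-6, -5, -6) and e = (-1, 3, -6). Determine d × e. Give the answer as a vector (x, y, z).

i: (-5)·(-6) - (-6)·3 = 30 - (-18) = 48
j: (-6)·(-1) - (-6)·(-6) = 6 - 36 = -30
k: (-6)·3 - (-5)·(-1) = -18 - 5 = -23
d × e = (48, -30, -23)

(48, -30, -23)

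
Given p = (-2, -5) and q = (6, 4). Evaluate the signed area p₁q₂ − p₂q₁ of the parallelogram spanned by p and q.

(-2)·4 - (-5)·6 = -8 - (-30) = 22

22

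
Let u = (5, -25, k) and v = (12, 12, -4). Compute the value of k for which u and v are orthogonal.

-60

u · v = 5·12 + (-25)·12 + k·(-4) = -240 - 4k
Set equal to 0: -4k = 240, so k = -60.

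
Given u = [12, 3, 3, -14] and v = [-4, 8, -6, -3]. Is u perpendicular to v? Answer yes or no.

yes

u · v = 12·(-4) + 3·8 + 3·(-6) + (-14)·(-3) = -48 + 24 - 18 + 42 = 0
Zero, so the vectors are orthogonal.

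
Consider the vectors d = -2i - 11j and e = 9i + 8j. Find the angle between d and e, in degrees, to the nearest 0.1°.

d · e = (-2)·9 + (-11)·8 = -18 - 88 = -106
|d|² = 4 + 121 = 125,  |d| = √125 ≈ 11.180340
|e|² = 81 + 64 = 145,  |e| = √145 ≈ 12.041595
cos θ = -106 / (11.180340 · 12.041595) ≈ -0.78735
θ = arccos(-0.78735) ≈ 141.9°

141.9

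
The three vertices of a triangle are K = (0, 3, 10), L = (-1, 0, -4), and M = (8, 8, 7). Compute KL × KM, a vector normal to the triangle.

KL = (-1, -3, -14)
KM = (8, 5, -3)
i: (-3)·(-3) - (-14)·5 = 9 - (-70) = 79
j: (-14)·8 - (-1)·(-3) = -112 - 3 = -115
k: (-1)·5 - (-3)·8 = -5 - (-24) = 19
KL × KM = (79, -115, 19)

(79, -115, 19)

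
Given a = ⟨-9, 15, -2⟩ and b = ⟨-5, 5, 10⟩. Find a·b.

100

a · b = (-9)·(-5) + 15·5 + (-2)·10 = 45 + 75 - 20 = 100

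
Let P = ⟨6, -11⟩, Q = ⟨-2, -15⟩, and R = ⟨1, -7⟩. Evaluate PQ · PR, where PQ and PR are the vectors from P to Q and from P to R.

24

PQ = Q − P = (-8, -4)
PR = R − P = (-5, 4)
PQ · PR = (-8)·(-5) + (-4)·4 = 40 - 16 = 24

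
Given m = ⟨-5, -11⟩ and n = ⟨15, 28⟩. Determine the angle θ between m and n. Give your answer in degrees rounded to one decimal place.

m · n = (-5)·15 + (-11)·28 = -75 - 308 = -383
|m|² = 25 + 121 = 146,  |m| = √146 ≈ 12.083046
|n|² = 225 + 784 = 1009,  |n| = √1009 ≈ 31.764760
cos θ = -383 / (12.083046 · 31.764760) ≈ -0.99788
θ = arccos(-0.99788) ≈ 176.3°

176.3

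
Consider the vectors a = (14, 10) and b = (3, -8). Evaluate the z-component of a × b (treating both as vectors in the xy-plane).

14·(-8) - 10·3 = -112 - 30 = -142

-142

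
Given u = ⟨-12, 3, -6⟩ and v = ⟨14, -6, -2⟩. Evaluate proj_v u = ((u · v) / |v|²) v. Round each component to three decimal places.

(-10.322, 4.424, 1.475)

u · v = (-12)·14 + 3·(-6) + (-6)·(-2) = -168 - 18 + 12 = -174
|v|² = 196 + 36 + 4 = 236
proj_v u = (-174/236) · (14, -6, -2) ≈ (-10.322, 4.424, 1.475)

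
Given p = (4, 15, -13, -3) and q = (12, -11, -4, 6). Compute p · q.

-83

p · q = 4·12 + 15·(-11) + (-13)·(-4) + (-3)·6 = 48 - 165 + 52 - 18 = -83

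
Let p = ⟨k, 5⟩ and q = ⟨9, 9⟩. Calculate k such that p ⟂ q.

p · q = k·9 + 5·9 = 45 + 9k
Set equal to 0: 9k = -45, so k = -5.

-5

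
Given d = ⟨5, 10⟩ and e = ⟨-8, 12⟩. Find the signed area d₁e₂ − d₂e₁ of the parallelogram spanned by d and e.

140

5·12 - 10·(-8) = 60 - (-80) = 140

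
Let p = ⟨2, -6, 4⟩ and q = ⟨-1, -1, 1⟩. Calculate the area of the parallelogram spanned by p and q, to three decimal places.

i: (-6)·1 - 4·(-1) = -6 - (-4) = -2
j: 4·(-1) - 2·1 = -4 - 2 = -6
k: 2·(-1) - (-6)·(-1) = -2 - 6 = -8
p × q = (-2, -6, -8)
|p × q| = √((-2)² + (-6)² + (-8)²) = √104 ≈ 10.1980

10.198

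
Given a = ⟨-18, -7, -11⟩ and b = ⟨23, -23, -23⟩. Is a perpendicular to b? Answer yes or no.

a · b = (-18)·23 + (-7)·(-23) + (-11)·(-23) = -414 + 161 + 253 = 0
Zero, so the vectors are orthogonal.

yes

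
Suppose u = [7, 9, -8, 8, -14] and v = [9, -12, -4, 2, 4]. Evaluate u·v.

u · v = 7·9 + 9·(-12) + (-8)·(-4) + 8·2 + (-14)·4 = 63 - 108 + 32 + 16 - 56 = -53

-53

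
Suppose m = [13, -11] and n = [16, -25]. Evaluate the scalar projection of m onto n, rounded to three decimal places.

m · n = 13·16 + (-11)·(-25) = 208 + 275 = 483
|n| = √(256 + 625) = √881 ≈ 29.6816
comp_n m = 483 / √881 ≈ 16.273

16.273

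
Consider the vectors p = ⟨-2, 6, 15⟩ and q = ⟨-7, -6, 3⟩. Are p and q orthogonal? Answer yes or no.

p · q = (-2)·(-7) + 6·(-6) + 15·3 = 14 - 36 + 45 = 23
Nonzero, so the vectors are not orthogonal.

no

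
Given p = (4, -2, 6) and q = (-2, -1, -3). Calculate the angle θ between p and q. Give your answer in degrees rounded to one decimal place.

149.0

p · q = 4·(-2) + (-2)·(-1) + 6·(-3) = -8 + 2 - 18 = -24
|p|² = 16 + 4 + 36 = 56,  |p| = √56 ≈ 7.483315
|q|² = 4 + 1 + 9 = 14,  |q| = √14 ≈ 3.741657
cos θ = -24 / (7.483315 · 3.741657) ≈ -0.85714
θ = arccos(-0.85714) ≈ 149.0°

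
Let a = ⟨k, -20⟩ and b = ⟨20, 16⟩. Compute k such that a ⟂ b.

16

a · b = k·20 + (-20)·16 = -320 + 20k
Set equal to 0: 20k = 320, so k = 16.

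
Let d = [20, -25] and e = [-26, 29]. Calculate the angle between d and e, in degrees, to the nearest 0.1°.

d · e = 20·(-26) + (-25)·29 = -520 - 725 = -1245
|d|² = 400 + 625 = 1025,  |d| = √1025 ≈ 32.015621
|e|² = 676 + 841 = 1517,  |e| = √1517 ≈ 38.948684
cos θ = -1245 / (32.015621 · 38.948684) ≈ -0.99842
θ = arccos(-0.99842) ≈ 176.8°

176.8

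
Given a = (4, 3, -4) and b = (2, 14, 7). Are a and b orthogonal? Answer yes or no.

a · b = 4·2 + 3·14 + (-4)·7 = 8 + 42 - 28 = 22
Nonzero, so the vectors are not orthogonal.

no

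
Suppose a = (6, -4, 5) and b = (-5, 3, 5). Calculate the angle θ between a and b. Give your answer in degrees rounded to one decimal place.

a · b = 6·(-5) + (-4)·3 + 5·5 = -30 - 12 + 25 = -17
|a|² = 36 + 16 + 25 = 77,  |a| = √77 ≈ 8.774964
|b|² = 25 + 9 + 25 = 59,  |b| = √59 ≈ 7.681146
cos θ = -17 / (8.774964 · 7.681146) ≈ -0.25222
θ = arccos(-0.25222) ≈ 104.6°

104.6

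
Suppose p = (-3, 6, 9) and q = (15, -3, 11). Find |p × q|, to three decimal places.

i: 6·11 - 9·(-3) = 66 - (-27) = 93
j: 9·15 - (-3)·11 = 135 - (-33) = 168
k: (-3)·(-3) - 6·15 = 9 - 90 = -81
p × q = (93, 168, -81)
|p × q| = √(93² + 168² + (-81)²) = √43434 ≈ 208.4083

208.408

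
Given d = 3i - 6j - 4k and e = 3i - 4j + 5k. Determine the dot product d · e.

13

d · e = 3·3 + (-6)·(-4) + (-4)·5 = 9 + 24 - 20 = 13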